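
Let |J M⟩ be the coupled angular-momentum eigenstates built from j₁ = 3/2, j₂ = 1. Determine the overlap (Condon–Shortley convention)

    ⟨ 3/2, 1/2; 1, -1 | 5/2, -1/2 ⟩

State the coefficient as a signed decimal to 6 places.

triangle: 0!×3!×2!/6! = 12/720
(j±m)!: 2!×1!×0!×2!×2!×3! = 48
prefactor² = (2J+1)×Δ×N² = 24/5
  k=0: +1/(0!×0!×1!×0!×2!×2!) = 1/4
Σ = 1/4  ⇒  CG² = 24/5×1/4² = 3/10
CG = +√(3/10) = +0.547723

+0.547723  (= +√(3/10))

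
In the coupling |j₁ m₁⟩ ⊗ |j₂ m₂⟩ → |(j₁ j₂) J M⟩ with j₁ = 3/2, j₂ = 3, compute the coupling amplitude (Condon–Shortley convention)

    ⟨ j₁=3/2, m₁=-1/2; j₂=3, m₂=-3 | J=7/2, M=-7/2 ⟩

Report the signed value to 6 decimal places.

√[8·1!2!5!/9! · 1!2!0!6!0!7!] = √(38400)
  +(−1)^0/∏(0,1,2,0,0,5)! = 1/240  (running 1/240)
⟨..|..⟩ = √(38400)·(1/240) = +0.816497

+0.816497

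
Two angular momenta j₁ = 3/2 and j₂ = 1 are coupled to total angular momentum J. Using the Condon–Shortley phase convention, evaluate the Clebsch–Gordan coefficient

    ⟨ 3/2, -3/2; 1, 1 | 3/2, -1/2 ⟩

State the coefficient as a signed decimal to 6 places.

−√(2/5) ≈ -0.632456

triangle: 1!×2!×1!/5! = 2/120
(j±m)!: 0!×3!×2!×0!×1!×2! = 24
prefactor² = (2J+1)×Δ×N² = 8/5
  k=1: −1/(1!×0!×2!×1!×0!×0!) = -1/2
Σ = -1/2  ⇒  CG² = 8/5×(-1/2)² = 2/5
CG = −√(2/5) = -0.632456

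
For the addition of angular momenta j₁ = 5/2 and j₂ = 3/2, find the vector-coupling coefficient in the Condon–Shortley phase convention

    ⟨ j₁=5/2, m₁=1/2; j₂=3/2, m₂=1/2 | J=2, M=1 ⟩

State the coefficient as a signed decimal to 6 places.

√[5·2!3!1!/7! · 3!2!2!1!3!1!] = √(12/7)
  +(−1)^1/∏(1,1,1,1,2,0)! = -1/2  (running -1/2)
  +(−1)^2/∏(2,0,0,0,3,1)! = 1/12  (running -5/12)
⟨..|..⟩ = √(12/7)·(-5/12) = -0.545545

-0.545545  (= −√(25/84))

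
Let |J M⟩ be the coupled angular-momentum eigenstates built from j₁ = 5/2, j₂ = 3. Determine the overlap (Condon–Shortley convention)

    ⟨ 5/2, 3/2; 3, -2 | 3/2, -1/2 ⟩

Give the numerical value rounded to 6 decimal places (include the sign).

-0.218218

√[4·4!1!2!/8! · 4!1!1!5!1!2!] = √(192/7)
  +(−1)^0/∏(0,4,1,1,0,1)! = 1/24  (running 1/24)
  +(−1)^1/∏(1,3,0,0,1,2)! = -1/12  (running -1/24)
⟨..|..⟩ = √(192/7)·(-1/24) = -0.218218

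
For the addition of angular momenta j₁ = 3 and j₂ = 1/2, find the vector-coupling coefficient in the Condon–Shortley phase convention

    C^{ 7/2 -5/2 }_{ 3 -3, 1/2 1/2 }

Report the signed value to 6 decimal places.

√[8·0!6!1!/8! · 0!6!1!0!1!6!] = √(518400/7)
  +(−1)^0/∏(0,0,6,1,0,0)! = 1/720  (running 1/720)
⟨..|..⟩ = √(518400/7)·(1/720) = +0.377964

+√(1/7) ≈ +0.377964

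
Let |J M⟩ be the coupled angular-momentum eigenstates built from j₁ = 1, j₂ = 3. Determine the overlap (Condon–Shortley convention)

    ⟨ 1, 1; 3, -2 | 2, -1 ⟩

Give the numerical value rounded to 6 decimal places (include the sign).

triangle: 2!·0!·4!/7! = 48/5040
(j±m)!: 2!·0!·1!·5!·1!·3! = 1440
prefactor² = (2J+1)·Δ·N² = 480/7
  k=0: +1/(0!·2!·0!·1!·0!·3!) = 1/12
Σ = 1/12  ⇒  CG² = 480/7·1/12² = 10/21
CG = +√(10/21) = +0.690066

+0.690066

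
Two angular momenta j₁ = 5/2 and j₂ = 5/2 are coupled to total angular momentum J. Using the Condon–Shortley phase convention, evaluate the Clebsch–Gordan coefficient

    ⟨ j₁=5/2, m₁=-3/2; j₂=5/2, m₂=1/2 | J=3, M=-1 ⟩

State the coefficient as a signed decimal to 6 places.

+0.182574

triangle: 2!×3!×3!/9! = 72/362880
(j±m)!: 1!×4!×3!×2!×2!×4! = 13824
prefactor² = (2J+1)×Δ×N² = 96/5
  k=1: −1/(1!×1!×3!×2!×0!×1!) = -1/12
  k=2: +1/(2!×0!×2!×1!×1!×2!) = 1/8
Σ = 1/24  ⇒  CG² = 96/5×1/24² = 1/30
CG = +√(1/30) = +0.182574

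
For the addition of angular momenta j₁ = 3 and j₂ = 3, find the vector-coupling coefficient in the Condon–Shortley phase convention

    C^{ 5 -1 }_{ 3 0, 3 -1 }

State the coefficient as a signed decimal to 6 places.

+0.345033  (= +√(5/42))

j₁+j₂−J=1  J+j₁−j₂=5  J−j₁+j₂=5  j₁+j₂+J+1=12
(j₁±m₁, j₂±m₂, J±M) = (3,3,2,4,4,6)
P² = 69120/7
sum k=0..1:
  [0] +1/144 = 1/144
  [1] −1/288 = -1/288
S = 1/288
C² = P²·S² = 5/42 ; C = +0.345033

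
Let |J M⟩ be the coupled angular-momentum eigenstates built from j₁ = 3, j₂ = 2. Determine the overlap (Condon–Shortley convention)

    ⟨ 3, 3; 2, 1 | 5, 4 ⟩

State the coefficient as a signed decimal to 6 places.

√[11·0!6!4!/11! · 6!0!3!1!9!1!] = √(7464960)
  +(−1)^0/∏(0,0,0,3,6,1)! = 1/4320  (running 1/4320)
⟨..|..⟩ = √(7464960)·(1/4320) = +0.632456

+√(2/5) = +0.632456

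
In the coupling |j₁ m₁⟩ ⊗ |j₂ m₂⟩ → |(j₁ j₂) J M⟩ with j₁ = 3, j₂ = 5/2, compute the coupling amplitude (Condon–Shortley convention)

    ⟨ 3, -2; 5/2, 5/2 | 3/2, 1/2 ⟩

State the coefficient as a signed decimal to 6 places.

√[4·4!2!1!/8! · 1!5!5!0!2!1!] = √(960/7)
  +(−1)^4/∏(4,0,1,1,1,0)! = 1/24  (running 1/24)
⟨..|..⟩ = √(960/7)·(1/24) = +0.487950

+0.487950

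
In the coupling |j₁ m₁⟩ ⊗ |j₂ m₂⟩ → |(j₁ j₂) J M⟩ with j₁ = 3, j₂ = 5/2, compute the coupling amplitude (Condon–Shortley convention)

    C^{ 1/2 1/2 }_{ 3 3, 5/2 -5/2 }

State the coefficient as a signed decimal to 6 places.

+0.534522

j₁+j₂−J=5  J+j₁−j₂=1  J−j₁+j₂=0  j₁+j₂+J+1=7
(j₁±m₁, j₂±m₂, J±M) = (6,0,0,5,1,0)
P² = 28800/7
sum k=0..0:
  [0] +1/120 = 1/120
S = 1/120
C² = P²·S² = 2/7 ; C = +0.534522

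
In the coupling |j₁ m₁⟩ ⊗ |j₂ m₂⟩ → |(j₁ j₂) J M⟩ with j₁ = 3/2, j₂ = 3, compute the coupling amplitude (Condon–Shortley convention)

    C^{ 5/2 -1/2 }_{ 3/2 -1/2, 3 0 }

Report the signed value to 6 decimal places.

−√(6/35) = -0.414039

triangle: 2!·1!·4!/8! = 48/40320
(j±m)!: 1!·2!·3!·3!·2!·3! = 864
prefactor² = (2J+1)·Δ·N² = 216/35
  k=1: −1/(1!·1!·1!·2!·0!·2!) = -1/4
  k=2: +1/(2!·0!·0!·1!·1!·3!) = 1/12
Σ = -1/6  ⇒  CG² = 216/35·(-1/6)² = 6/35
CG = −√(6/35) = -0.414039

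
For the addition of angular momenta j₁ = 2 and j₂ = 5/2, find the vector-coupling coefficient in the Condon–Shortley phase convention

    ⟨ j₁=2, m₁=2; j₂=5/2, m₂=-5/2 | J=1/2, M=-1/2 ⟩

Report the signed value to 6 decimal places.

triangle: 4!×0!×1!/6! = 24/720
(j±m)!: 4!×0!×0!×5!×0!×1! = 2880
prefactor² = (2J+1)×Δ×N² = 192
  k=0: +1/(0!×4!×0!×0!×0!×1!) = 1/24
Σ = 1/24  ⇒  CG² = 192×1/24² = 1/3
CG = +√(1/3) = +0.577350

+0.577350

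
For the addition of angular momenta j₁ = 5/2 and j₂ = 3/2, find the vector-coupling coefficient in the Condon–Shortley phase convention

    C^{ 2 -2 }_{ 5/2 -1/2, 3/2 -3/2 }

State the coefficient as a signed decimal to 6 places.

triangle: 2!*3!*1!/7! = 12/5040
(j±m)!: 2!*3!*0!*3!*0!*4! = 1728
prefactor² = (2J+1)*Δ*N² = 144/7
  k=0: +1/(0!*2!*3!*0!*0!*1!) = 1/12
Σ = 1/12  ⇒  CG² = 144/7*1/12² = 1/7
CG = +√(1/7) = +0.377964

+√(1/7) = +0.377964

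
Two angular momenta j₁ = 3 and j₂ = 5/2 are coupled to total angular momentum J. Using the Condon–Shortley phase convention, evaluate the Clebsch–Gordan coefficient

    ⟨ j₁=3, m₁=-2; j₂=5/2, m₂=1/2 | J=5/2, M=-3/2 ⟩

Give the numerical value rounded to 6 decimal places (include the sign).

+0.267261

√[6·3!3!2!/9! · 1!5!3!2!1!4!] = √(288/7)
  +(−1)^2/∏(2,1,3,1,0,1)! = 1/12  (running 1/12)
  +(−1)^3/∏(3,0,2,0,1,2)! = -1/24  (running 1/24)
⟨..|..⟩ = √(288/7)·(1/24) = +0.267261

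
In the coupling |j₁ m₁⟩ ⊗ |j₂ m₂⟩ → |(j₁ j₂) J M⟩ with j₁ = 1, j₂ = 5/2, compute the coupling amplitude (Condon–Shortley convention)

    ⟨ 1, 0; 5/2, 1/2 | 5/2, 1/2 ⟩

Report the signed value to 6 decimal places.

triangle: 1!×1!×4!/7! = 24/5040
(j±m)!: 1!×1!×3!×2!×3!×2! = 144
prefactor² = (2J+1)×Δ×N² = 144/35
  k=0: +1/(0!×1!×1!×3!×0!×1!) = 1/6
  k=1: −1/(1!×0!×0!×2!×1!×2!) = -1/4
Σ = -1/12  ⇒  CG² = 144/35×(-1/12)² = 1/35
CG = −√(1/35) = -0.169031

-0.169031  (= −√(1/35))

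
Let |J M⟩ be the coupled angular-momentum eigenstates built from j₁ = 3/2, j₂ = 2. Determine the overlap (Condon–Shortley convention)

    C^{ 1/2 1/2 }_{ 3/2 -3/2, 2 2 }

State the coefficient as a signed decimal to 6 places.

−√(2/5) = -0.632456

triangle: 3!·0!·1!/5! = 6/120
(j±m)!: 0!·3!·4!·0!·1!·0! = 144
prefactor² = (2J+1)·Δ·N² = 72/5
  k=3: −1/(3!·0!·0!·1!·0!·0!) = -1/6
Σ = -1/6  ⇒  CG² = 72/5·(-1/6)² = 2/5
CG = −√(2/5) = -0.632456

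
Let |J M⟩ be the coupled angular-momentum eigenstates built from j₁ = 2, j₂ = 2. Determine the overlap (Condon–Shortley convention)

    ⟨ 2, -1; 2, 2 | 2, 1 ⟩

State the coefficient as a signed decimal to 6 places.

triangle: 2!·2!·2!/7! = 8/5040
(j±m)!: 1!·3!·4!·0!·3!·1! = 864
prefactor² = (2J+1)·Δ·N² = 48/7
  k=2: +1/(2!·0!·1!·2!·1!·0!) = 1/4
Σ = 1/4  ⇒  CG² = 48/7·1/4² = 3/7
CG = +√(3/7) = +0.654654

+0.654654  (= +√(3/7))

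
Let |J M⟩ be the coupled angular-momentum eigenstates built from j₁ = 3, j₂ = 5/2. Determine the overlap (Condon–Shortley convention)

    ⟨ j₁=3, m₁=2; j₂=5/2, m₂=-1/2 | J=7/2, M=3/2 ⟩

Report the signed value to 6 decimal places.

+√(2/21) = +0.308607

j₁+j₂−J=2  J+j₁−j₂=4  J−j₁+j₂=3  j₁+j₂+J+1=10
(j₁±m₁, j₂±m₂, J±M) = (5,1,2,3,5,2)
P² = 1536/7
sum k=0..1:
  [0] +1/24 = 1/24
  [1] −1/48 = -1/48
S = 1/48
C² = P²·S² = 2/21 ; C = +0.308607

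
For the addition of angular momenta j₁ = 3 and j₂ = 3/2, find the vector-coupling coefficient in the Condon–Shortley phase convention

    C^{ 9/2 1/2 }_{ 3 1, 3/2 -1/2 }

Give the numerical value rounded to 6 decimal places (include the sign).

triangle: 0!*6!*3!/10! = 4320/3628800
(j±m)!: 4!*2!*1!*2!*5!*4! = 276480
prefactor² = (2J+1)*Δ*N² = 23040/7
  k=0: +1/(0!*0!*2!*1!*4!*2!) = 1/96
Σ = 1/96  ⇒  CG² = 23040/7*1/96² = 5/14
CG = +√(5/14) = +0.597614

+0.597614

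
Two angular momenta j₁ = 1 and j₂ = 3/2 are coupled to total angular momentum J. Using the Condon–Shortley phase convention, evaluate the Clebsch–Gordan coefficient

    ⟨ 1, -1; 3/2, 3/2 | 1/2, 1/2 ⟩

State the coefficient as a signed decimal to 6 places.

triangle: 2!×0!×1!/4! = 2/24
(j±m)!: 0!×2!×3!×0!×1!×0! = 12
prefactor² = (2J+1)×Δ×N² = 2
  k=2: +1/(2!×0!×0!×1!×0!×0!) = 1/2
Σ = 1/2  ⇒  CG² = 2×1/2² = 1/2
CG = +√(1/2) = +0.707107

+0.707107  (= +√(1/2))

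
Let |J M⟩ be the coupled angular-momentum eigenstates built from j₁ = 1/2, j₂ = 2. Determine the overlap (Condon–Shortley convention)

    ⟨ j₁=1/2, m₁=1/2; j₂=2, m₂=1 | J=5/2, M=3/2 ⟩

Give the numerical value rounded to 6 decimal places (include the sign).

+0.894427

√[6·0!1!4!/6! · 1!0!3!1!4!1!] = √(144/5)
  +(−1)^0/∏(0,0,0,3,1,1)! = 1/6  (running 1/6)
⟨..|..⟩ = √(144/5)·(1/6) = +0.894427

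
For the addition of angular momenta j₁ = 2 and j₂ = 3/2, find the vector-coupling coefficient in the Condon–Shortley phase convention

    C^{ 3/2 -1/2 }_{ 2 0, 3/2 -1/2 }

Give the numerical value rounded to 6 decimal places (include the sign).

−√(1/5) = -0.447214

√[4·2!2!1!/6! · 2!2!1!2!1!2!] = √(16/45)
  +(−1)^0/∏(0,2,2,1,0,0)! = 1/4  (running 1/4)
  +(−1)^1/∏(1,1,1,0,1,1)! = -1  (running -3/4)
⟨..|..⟩ = √(16/45)·(-3/4) = -0.447214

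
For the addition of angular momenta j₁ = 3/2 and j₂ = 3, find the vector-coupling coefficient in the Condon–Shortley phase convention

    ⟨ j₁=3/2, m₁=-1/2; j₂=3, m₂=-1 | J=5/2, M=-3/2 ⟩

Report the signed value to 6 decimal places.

√[6·2!1!4!/8! · 1!2!2!4!1!4!] = √(576/35)
  +(−1)^1/∏(1,1,1,1,0,3)! = -1/6  (running -1/6)
  +(−1)^2/∏(2,0,0,0,1,4)! = 1/48  (running -7/48)
⟨..|..⟩ = √(576/35)·(-7/48) = -0.591608

−√(7/20) = -0.591608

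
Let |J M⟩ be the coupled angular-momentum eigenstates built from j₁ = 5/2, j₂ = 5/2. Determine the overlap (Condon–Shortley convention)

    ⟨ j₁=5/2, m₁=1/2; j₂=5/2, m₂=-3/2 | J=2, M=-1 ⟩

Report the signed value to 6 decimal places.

triangle: 3!·2!·2!/8! = 24/40320
(j±m)!: 3!·2!·1!·4!·1!·3! = 1728
prefactor² = (2J+1)·Δ·N² = 36/7
  k=0: +1/(0!·3!·2!·1!·0!·1!) = 1/12
  k=1: −1/(1!·2!·1!·0!·1!·2!) = -1/4
Σ = -1/6  ⇒  CG² = 36/7·(-1/6)² = 1/7
CG = −√(1/7) = -0.377964

-0.377964  (= −√(1/7))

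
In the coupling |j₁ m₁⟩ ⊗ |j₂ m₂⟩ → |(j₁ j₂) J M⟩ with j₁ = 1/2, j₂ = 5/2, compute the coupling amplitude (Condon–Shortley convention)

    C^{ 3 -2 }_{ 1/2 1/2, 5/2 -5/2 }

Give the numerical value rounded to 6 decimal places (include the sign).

√[7·0!1!5!/7! · 1!0!0!5!1!5!] = √(2400)
  +(−1)^0/∏(0,0,0,0,1,5)! = 1/120  (running 1/120)
⟨..|..⟩ = √(2400)·(1/120) = +0.408248

+0.408248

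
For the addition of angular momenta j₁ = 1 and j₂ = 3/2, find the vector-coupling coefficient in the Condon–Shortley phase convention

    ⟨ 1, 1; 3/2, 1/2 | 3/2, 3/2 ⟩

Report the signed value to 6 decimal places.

+0.632456  (= +√(2/5))

triangle: 1!·1!·2!/5! = 2/120
(j±m)!: 2!·0!·2!·1!·3!·0! = 24
prefactor² = (2J+1)·Δ·N² = 8/5
  k=0: +1/(0!·1!·0!·2!·1!·0!) = 1/2
Σ = 1/2  ⇒  CG² = 8/5·1/2² = 2/5
CG = +√(2/5) = +0.632456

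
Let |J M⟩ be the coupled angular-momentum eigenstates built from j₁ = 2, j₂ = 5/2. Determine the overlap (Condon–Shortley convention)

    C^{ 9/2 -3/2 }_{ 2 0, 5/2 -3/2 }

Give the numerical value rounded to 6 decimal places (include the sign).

+√(5/14) = +0.597614

√[10·0!4!5!/10! · 2!2!1!4!3!6!] = √(23040/7)
  +(−1)^0/∏(0,0,2,1,2,4)! = 1/96  (running 1/96)
⟨..|..⟩ = √(23040/7)·(1/96) = +0.597614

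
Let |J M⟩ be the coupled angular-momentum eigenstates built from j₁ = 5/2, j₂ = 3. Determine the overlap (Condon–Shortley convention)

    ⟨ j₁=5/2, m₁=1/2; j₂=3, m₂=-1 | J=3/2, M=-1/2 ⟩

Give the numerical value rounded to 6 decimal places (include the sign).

j₁+j₂−J=4  J+j₁−j₂=1  J−j₁+j₂=2  j₁+j₂+J+1=8
(j₁±m₁, j₂±m₂, J±M) = (3,2,2,4,1,2)
P² = 192/35
sum k=1..2:
  [1] −1/6 = -1/6
  [2] +1/8 = 1/8
S = -1/24
C² = P²·S² = 1/105 ; C = -0.097590

−√(1/105) ≈ -0.097590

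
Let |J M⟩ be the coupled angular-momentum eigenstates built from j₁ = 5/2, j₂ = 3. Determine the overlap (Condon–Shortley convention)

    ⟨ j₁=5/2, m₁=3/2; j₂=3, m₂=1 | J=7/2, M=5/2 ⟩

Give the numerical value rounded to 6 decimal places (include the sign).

-0.398410

j₁+j₂−J=2  J+j₁−j₂=3  J−j₁+j₂=4  j₁+j₂+J+1=10
(j₁±m₁, j₂±m₂, J±M) = (4,1,4,2,6,1)
P² = 18432/35
sum k=0..1:
  [0] +1/96 = 1/96
  [1] −1/36 = -1/36
S = -5/288
C² = P²·S² = 10/63 ; C = -0.398410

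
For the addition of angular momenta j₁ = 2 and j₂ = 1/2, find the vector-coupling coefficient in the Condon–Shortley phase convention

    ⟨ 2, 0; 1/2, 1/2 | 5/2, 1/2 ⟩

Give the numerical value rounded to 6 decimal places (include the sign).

triangle: 0!*4!*1!/6! = 24/720
(j±m)!: 2!*2!*1!*0!*3!*2! = 48
prefactor² = (2J+1)*Δ*N² = 48/5
  k=0: +1/(0!*0!*2!*1!*2!*0!) = 1/4
Σ = 1/4  ⇒  CG² = 48/5*1/4² = 3/5
CG = +√(3/5) = +0.774597

+√(3/5) ≈ +0.774597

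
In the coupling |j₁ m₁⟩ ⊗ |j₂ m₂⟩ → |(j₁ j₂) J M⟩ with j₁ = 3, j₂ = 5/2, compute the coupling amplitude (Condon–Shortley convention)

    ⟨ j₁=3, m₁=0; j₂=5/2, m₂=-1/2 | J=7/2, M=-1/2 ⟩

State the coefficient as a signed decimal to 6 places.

triangle: 2!·4!·3!/10! = 288/3628800
(j±m)!: 3!·3!·2!·3!·3!·4! = 62208
prefactor² = (2J+1)·Δ·N² = 6912/175
  k=0: +1/(0!·2!·3!·2!·1!·1!) = 1/24
  k=1: −1/(1!·1!·2!·1!·2!·2!) = -1/8
  k=2: +1/(2!·0!·1!·0!·3!·3!) = 1/72
Σ = -5/72  ⇒  CG² = 6912/175·(-5/72)² = 4/21
CG = −√(4/21) = -0.436436

-0.436436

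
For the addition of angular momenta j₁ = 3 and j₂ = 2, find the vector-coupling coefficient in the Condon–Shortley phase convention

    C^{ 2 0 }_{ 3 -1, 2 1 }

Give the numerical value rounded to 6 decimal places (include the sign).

+0.377964

j₁+j₂−J=3  J+j₁−j₂=3  J−j₁+j₂=1  j₁+j₂+J+1=8
(j₁±m₁, j₂±m₂, J±M) = (2,4,3,1,2,2)
P² = 36/7
sum k=2..3:
  [2] +1/4 = 1/4
  [3] −1/12 = -1/12
S = 1/6
C² = P²·S² = 1/7 ; C = +0.377964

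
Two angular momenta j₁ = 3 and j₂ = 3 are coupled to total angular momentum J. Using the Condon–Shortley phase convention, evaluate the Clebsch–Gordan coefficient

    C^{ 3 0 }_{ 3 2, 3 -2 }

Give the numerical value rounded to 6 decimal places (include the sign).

+√(1/6) = +0.408248

j₁+j₂−J=3  J+j₁−j₂=3  J−j₁+j₂=3  j₁+j₂+J+1=10
(j₁±m₁, j₂±m₂, J±M) = (5,1,1,5,3,3)
P² = 216
sum k=0..1:
  [0] +1/24 = 1/24
  [1] −1/72 = -1/72
S = 1/36
C² = P²·S² = 1/6 ; C = +0.408248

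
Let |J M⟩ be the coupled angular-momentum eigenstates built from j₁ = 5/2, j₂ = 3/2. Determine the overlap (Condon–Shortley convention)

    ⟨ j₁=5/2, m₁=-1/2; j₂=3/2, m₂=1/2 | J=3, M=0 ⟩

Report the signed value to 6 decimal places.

√[7·1!4!2!/8! · 2!3!2!1!3!3!] = √(36/5)
  +(−1)^0/∏(0,1,3,2,1,0)! = 1/12  (running 1/12)
  +(−1)^1/∏(1,0,2,1,2,1)! = -1/4  (running -1/6)
⟨..|..⟩ = √(36/5)·(-1/6) = -0.447214

−√(1/5) ≈ -0.447214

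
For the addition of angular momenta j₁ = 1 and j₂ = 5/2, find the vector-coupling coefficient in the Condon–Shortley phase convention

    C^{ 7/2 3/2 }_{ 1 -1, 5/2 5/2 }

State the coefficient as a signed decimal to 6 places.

triangle: 0!×2!×5!/8! = 240/40320
(j±m)!: 0!×2!×5!×0!×5!×2! = 57600
prefactor² = (2J+1)×Δ×N² = 19200/7
  k=0: +1/(0!×0!×2!×5!×0!×0!) = 1/240
Σ = 1/240  ⇒  CG² = 19200/7×1/240² = 1/21
CG = +√(1/21) = +0.218218

+0.218218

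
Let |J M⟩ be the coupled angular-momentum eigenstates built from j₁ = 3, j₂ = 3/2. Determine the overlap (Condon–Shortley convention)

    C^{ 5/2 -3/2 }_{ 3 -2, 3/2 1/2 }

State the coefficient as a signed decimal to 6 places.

+0.267261

j₁+j₂−J=2  J+j₁−j₂=4  J−j₁+j₂=1  j₁+j₂+J+1=8
(j₁±m₁, j₂±m₂, J±M) = (1,5,2,1,1,4)
P² = 288/7
sum k=1..2:
  [1] −1/24 = -1/24
  [2] +1/12 = 1/12
S = 1/24
C² = P²·S² = 1/14 ; C = +0.267261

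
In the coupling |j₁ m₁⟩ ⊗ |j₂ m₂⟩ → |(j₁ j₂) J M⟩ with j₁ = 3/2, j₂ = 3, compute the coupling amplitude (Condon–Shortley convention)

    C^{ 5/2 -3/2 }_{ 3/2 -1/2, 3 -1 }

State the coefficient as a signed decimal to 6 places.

triangle: 2!·1!·4!/8! = 48/40320
(j±m)!: 1!·2!·2!·4!·1!·4! = 2304
prefactor² = (2J+1)·Δ·N² = 576/35
  k=1: −1/(1!·1!·1!·1!·0!·3!) = -1/6
  k=2: +1/(2!·0!·0!·0!·1!·4!) = 1/48
Σ = -7/48  ⇒  CG² = 576/35·(-7/48)² = 7/20
CG = −√(7/20) = -0.591608

−√(7/20) = -0.591608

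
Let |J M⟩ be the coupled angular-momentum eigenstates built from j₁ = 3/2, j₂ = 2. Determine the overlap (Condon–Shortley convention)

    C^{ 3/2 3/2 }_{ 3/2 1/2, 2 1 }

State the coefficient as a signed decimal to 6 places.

-0.632456  (= −√(2/5))

j₁+j₂−J=2  J+j₁−j₂=1  J−j₁+j₂=2  j₁+j₂+J+1=6
(j₁±m₁, j₂±m₂, J±M) = (2,1,3,1,3,0)
P² = 8/5
sum k=1..1:
  [1] −1/2 = -1/2
S = -1/2
C² = P²·S² = 2/5 ; C = -0.632456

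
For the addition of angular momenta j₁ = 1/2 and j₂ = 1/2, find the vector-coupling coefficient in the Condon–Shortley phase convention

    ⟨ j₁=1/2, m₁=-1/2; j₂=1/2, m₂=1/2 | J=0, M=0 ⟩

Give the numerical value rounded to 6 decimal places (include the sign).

−√(1/2) ≈ -0.707107

triangle: 1!×0!×0!/2! = 1/2
(j±m)!: 0!×1!×1!×0!×0!×0! = 1
prefactor² = (2J+1)×Δ×N² = 1/2
  k=1: −1/(1!×0!×0!×0!×0!×0!) = -1
Σ = -1  ⇒  CG² = 1/2×(-1)² = 1/2
CG = −√(1/2) = -0.707107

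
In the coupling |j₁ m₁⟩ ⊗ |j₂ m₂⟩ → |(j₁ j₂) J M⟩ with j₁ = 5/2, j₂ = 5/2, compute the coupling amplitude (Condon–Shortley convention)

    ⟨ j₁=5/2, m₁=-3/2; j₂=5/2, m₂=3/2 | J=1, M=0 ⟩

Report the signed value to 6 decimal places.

-0.358569  (= −√(9/70))

triangle: 4!·1!·1!/7! = 24/5040
(j±m)!: 1!·4!·4!·1!·1!·1! = 576
prefactor² = (2J+1)·Δ·N² = 288/35
  k=3: −1/(3!·1!·1!·1!·0!·0!) = -1/6
  k=4: +1/(4!·0!·0!·0!·1!·1!) = 1/24
Σ = -1/8  ⇒  CG² = 288/35·(-1/8)² = 9/70
CG = −√(9/70) = -0.358569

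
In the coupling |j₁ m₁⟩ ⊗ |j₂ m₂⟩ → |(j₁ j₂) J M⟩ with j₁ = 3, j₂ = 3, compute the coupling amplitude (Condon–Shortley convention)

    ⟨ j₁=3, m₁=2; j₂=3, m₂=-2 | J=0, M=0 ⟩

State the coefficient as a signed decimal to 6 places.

√[1·6!0!0!/7! · 5!1!1!5!0!0!] = √(14400/7)
  +(−1)^1/∏(1,5,0,0,0,0)! = -1/120  (running -1/120)
⟨..|..⟩ = √(14400/7)·(-1/120) = -0.377964

-0.377964  (= −√(1/7))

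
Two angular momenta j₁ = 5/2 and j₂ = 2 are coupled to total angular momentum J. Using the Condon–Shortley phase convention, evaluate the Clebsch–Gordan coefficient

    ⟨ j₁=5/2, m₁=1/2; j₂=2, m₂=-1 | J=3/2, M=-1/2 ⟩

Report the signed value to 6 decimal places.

−√(5/21) ≈ -0.487950

triangle: 3!*2!*1!/7! = 12/5040
(j±m)!: 3!*2!*1!*3!*1!*2! = 144
prefactor² = (2J+1)*Δ*N² = 48/35
  k=0: +1/(0!*3!*2!*1!*0!*0!) = 1/12
  k=1: −1/(1!*2!*1!*0!*1!*1!) = -1/2
Σ = -5/12  ⇒  CG² = 48/35*(-5/12)² = 5/21
CG = −√(5/21) = -0.487950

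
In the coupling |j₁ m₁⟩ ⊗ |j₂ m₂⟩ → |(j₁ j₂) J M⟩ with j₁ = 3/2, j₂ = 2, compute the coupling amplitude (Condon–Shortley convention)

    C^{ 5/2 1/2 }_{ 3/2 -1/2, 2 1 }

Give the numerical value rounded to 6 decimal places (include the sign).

j₁+j₂−J=1  J+j₁−j₂=2  J−j₁+j₂=3  j₁+j₂+J+1=7
(j₁±m₁, j₂±m₂, J±M) = (1,2,3,1,3,2)
P² = 72/35
sum k=0..1:
  [0] +1/12 = 1/12
  [1] −1/2 = -1/2
S = -5/12
C² = P²·S² = 5/14 ; C = -0.597614

−√(5/14) = -0.597614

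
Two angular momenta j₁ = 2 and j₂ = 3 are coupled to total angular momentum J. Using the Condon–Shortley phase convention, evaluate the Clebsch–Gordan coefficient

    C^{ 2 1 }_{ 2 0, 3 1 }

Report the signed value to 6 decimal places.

√[5·3!1!3!/8! · 2!2!4!2!3!1!] = √(36/7)
  +(−1)^1/∏(1,2,1,3,0,0)! = -1/12  (running -1/12)
  +(−1)^2/∏(2,1,0,2,1,1)! = 1/4  (running 1/6)
⟨..|..⟩ = √(36/7)·(1/6) = +0.377964

+0.377964  (= +√(1/7))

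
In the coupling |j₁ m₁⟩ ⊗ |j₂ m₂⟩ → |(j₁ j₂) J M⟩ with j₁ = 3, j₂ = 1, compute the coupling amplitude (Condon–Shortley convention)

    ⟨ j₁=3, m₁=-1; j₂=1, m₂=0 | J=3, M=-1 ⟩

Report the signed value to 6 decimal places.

triangle: 1!×5!×1!/8! = 120/40320
(j±m)!: 2!×4!×1!×1!×2!×4! = 2304
prefactor² = (2J+1)×Δ×N² = 48
  k=0: +1/(0!×1!×4!×1!×1!×0!) = 1/24
  k=1: −1/(1!×0!×3!×0!×2!×1!) = -1/12
Σ = -1/24  ⇒  CG² = 48×(-1/24)² = 1/12
CG = −√(1/12) = -0.288675

-0.288675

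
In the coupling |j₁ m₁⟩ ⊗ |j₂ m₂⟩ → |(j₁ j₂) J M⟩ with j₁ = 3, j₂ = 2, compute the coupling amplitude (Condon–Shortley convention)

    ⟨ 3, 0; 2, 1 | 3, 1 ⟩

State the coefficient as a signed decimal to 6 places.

triangle: 2!·4!·2!/9! = 96/362880
(j±m)!: 3!·3!·3!·1!·4!·2! = 10368
prefactor² = (2J+1)·Δ·N² = 96/5
  k=1: −1/(1!·1!·2!·2!·2!·0!) = -1/8
  k=2: +1/(2!·0!·1!·1!·3!·1!) = 1/12
Σ = -1/24  ⇒  CG² = 96/5·(-1/24)² = 1/30
CG = −√(1/30) = -0.182574

-0.182574  (= −√(1/30))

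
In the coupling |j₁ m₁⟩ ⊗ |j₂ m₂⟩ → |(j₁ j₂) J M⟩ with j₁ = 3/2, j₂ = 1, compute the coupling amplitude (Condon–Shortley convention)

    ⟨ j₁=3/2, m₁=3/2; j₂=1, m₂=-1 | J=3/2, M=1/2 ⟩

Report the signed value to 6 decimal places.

+0.632456

triangle: 1!·2!·1!/5! = 2/120
(j±m)!: 3!·0!·0!·2!·2!·1! = 24
prefactor² = (2J+1)·Δ·N² = 8/5
  k=0: +1/(0!·1!·0!·0!·2!·1!) = 1/2
Σ = 1/2  ⇒  CG² = 8/5·1/2² = 2/5
CG = +√(2/5) = +0.632456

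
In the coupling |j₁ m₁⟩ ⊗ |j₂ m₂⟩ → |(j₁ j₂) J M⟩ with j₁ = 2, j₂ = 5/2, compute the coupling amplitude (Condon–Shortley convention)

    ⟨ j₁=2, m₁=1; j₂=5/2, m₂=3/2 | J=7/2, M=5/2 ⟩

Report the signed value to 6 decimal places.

triangle: 1!×3!×4!/9! = 144/362880
(j±m)!: 3!×1!×4!×1!×6!×1! = 103680
prefactor² = (2J+1)×Δ×N² = 2304/7
  k=0: +1/(0!×1!×1!×4!×2!×0!) = 1/48
  k=1: −1/(1!×0!×0!×3!×3!×1!) = -1/36
Σ = -1/144  ⇒  CG² = 2304/7×(-1/144)² = 1/63
CG = −√(1/63) = -0.125988

-0.125988  (= −√(1/63))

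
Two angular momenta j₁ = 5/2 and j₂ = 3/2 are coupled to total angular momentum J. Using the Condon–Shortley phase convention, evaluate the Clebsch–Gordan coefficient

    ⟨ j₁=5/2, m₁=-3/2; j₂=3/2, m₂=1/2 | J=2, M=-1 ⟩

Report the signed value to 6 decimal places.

√[5·2!3!1!/7! · 1!4!2!1!1!3!] = √(24/7)
  +(−1)^1/∏(1,1,3,1,0,0)! = -1/6  (running -1/6)
  +(−1)^2/∏(2,0,2,0,1,1)! = 1/4  (running 1/12)
⟨..|..⟩ = √(24/7)·(1/12) = +0.154303

+√(1/42) = +0.154303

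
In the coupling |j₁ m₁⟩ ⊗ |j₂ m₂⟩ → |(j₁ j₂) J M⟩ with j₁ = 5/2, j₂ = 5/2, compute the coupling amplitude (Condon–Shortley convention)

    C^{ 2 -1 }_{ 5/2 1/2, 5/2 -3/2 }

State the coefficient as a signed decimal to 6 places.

−√(1/7) ≈ -0.377964

triangle: 3!×2!×2!/8! = 24/40320
(j±m)!: 3!×2!×1!×4!×1!×3! = 1728
prefactor² = (2J+1)×Δ×N² = 36/7
  k=0: +1/(0!×3!×2!×1!×0!×1!) = 1/12
  k=1: −1/(1!×2!×1!×0!×1!×2!) = -1/4
Σ = -1/6  ⇒  CG² = 36/7×(-1/6)² = 1/7
CG = −√(1/7) = -0.377964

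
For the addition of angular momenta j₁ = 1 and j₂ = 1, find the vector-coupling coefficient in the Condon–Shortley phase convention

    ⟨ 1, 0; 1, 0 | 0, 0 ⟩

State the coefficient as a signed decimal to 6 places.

−√(1/3) ≈ -0.577350

triangle: 2!*0!*0!/3! = 2/6
(j±m)!: 1!*1!*1!*1!*0!*0! = 1
prefactor² = (2J+1)*Δ*N² = 1/3
  k=1: −1/(1!*1!*0!*0!*0!*0!) = -1
Σ = -1  ⇒  CG² = 1/3*(-1)² = 1/3
CG = −√(1/3) = -0.577350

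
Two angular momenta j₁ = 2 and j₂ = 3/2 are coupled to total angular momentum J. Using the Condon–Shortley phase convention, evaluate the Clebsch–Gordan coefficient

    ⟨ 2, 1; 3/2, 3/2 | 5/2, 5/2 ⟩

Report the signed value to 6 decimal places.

triangle: 1!*3!*2!/7! = 12/5040
(j±m)!: 3!*1!*3!*0!*5!*0! = 4320
prefactor² = (2J+1)*Δ*N² = 432/7
  k=1: −1/(1!*0!*0!*2!*3!*0!) = -1/12
Σ = -1/12  ⇒  CG² = 432/7*(-1/12)² = 3/7
CG = −√(3/7) = -0.654654

-0.654654  (= −√(3/7))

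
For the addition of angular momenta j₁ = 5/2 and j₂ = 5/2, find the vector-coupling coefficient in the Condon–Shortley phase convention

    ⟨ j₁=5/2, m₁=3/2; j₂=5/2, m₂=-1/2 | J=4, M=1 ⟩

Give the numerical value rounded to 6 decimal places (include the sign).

triangle: 1!·4!·4!/10! = 576/3628800
(j±m)!: 4!·1!·2!·3!·5!·3! = 207360
prefactor² = (2J+1)·Δ·N² = 10368/35
  k=0: +1/(0!·1!·1!·2!·3!·2!) = 1/24
  k=1: −1/(1!·0!·0!·1!·4!·3!) = -1/144
Σ = 5/144  ⇒  CG² = 10368/35·5/144² = 5/14
CG = +√(5/14) = +0.597614

+0.597614  (= +√(5/14))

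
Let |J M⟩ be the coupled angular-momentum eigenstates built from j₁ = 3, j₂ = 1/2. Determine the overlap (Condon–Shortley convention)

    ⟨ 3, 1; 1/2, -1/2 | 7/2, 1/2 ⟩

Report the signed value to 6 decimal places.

j₁+j₂−J=0  J+j₁−j₂=6  J−j₁+j₂=1  j₁+j₂+J+1=8
(j₁±m₁, j₂±m₂, J±M) = (4,2,0,1,4,3)
P² = 6912/7
sum k=0..0:
  [0] +1/48 = 1/48
S = 1/48
C² = P²·S² = 3/7 ; C = +0.654654

+√(3/7) = +0.654654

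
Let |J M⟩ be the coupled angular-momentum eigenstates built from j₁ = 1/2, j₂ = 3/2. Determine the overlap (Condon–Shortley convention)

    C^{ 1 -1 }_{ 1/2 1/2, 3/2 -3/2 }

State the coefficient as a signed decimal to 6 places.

+0.866025  (= +√(3/4))

√[3·1!0!2!/4! · 1!0!0!3!0!2!] = √(3)
  +(−1)^0/∏(0,1,0,0,0,2)! = 1/2  (running 1/2)
⟨..|..⟩ = √(3)·(1/2) = +0.866025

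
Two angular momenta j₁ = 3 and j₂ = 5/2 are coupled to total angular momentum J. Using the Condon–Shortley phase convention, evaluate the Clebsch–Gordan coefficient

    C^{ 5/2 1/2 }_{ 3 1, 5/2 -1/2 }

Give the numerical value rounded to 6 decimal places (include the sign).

triangle: 3!·3!·2!/9! = 72/362880
(j±m)!: 4!·2!·2!·3!·3!·2! = 6912
prefactor² = (2J+1)·Δ·N² = 288/35
  k=0: +1/(0!·3!·2!·2!·1!·0!) = 1/24
  k=1: −1/(1!·2!·1!·1!·2!·1!) = -1/4
  k=2: +1/(2!·1!·0!·0!·3!·2!) = 1/24
Σ = -1/6  ⇒  CG² = 288/35·(-1/6)² = 8/35
CG = −√(8/35) = -0.478091

−√(8/35) = -0.478091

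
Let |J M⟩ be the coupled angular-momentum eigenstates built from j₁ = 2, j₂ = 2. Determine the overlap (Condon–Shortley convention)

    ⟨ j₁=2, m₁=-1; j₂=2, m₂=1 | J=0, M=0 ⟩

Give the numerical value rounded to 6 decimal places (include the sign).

−√(1/5) = -0.447214

j₁+j₂−J=4  J+j₁−j₂=0  J−j₁+j₂=0  j₁+j₂+J+1=5
(j₁±m₁, j₂±m₂, J±M) = (1,3,3,1,0,0)
P² = 36/5
sum k=3..3:
  [3] −1/6 = -1/6
S = -1/6
C² = P²·S² = 1/5 ; C = -0.447214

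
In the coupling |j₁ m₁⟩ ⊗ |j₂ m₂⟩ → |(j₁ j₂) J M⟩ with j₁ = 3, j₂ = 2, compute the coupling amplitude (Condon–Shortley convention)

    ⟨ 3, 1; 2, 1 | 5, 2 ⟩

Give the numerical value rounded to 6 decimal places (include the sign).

+0.707107

√[11·0!6!4!/11! · 4!2!3!1!7!3!] = √(41472)
  +(−1)^0/∏(0,0,2,3,4,1)! = 1/288  (running 1/288)
⟨..|..⟩ = √(41472)·(1/288) = +0.707107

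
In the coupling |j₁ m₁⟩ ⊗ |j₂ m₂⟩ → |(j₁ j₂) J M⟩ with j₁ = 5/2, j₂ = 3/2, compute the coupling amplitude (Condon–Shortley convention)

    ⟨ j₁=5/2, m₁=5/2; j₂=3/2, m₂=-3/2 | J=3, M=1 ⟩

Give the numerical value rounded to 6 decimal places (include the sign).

+√(1/8) = +0.353553

j₁+j₂−J=1  J+j₁−j₂=4  J−j₁+j₂=2  j₁+j₂+J+1=8
(j₁±m₁, j₂±m₂, J±M) = (5,0,0,3,4,2)
P² = 288
sum k=0..0:
  [0] +1/48 = 1/48
S = 1/48
C² = P²·S² = 1/8 ; C = +0.353553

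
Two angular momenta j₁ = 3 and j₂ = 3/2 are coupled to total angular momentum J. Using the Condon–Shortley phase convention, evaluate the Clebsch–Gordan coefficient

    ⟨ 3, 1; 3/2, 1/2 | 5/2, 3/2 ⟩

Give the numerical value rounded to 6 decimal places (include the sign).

−√(7/20) = -0.591608

triangle: 2!*4!*1!/8! = 48/40320
(j±m)!: 4!*2!*2!*1!*4!*1! = 2304
prefactor² = (2J+1)*Δ*N² = 576/35
  k=1: −1/(1!*1!*1!*1!*3!*0!) = -1/6
  k=2: +1/(2!*0!*0!*0!*4!*1!) = 1/48
Σ = -7/48  ⇒  CG² = 576/35*(-7/48)² = 7/20
CG = −√(7/20) = -0.591608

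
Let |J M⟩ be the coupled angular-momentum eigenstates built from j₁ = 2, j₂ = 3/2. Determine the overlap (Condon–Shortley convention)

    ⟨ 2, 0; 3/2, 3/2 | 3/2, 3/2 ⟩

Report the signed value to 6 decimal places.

+0.447214

triangle: 2!*2!*1!/6! = 4/720
(j±m)!: 2!*2!*3!*0!*3!*0! = 144
prefactor² = (2J+1)*Δ*N² = 16/5
  k=2: +1/(2!*0!*0!*1!*2!*0!) = 1/4
Σ = 1/4  ⇒  CG² = 16/5*1/4² = 1/5
CG = +√(1/5) = +0.447214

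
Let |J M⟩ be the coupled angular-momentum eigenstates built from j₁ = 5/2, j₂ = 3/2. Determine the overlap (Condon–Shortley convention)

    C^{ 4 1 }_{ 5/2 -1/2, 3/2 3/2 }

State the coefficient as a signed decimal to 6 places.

√[9·0!5!3!/9! · 2!3!3!0!5!3!] = √(6480/7)
  +(−1)^0/∏(0,0,3,3,2,0)! = 1/72  (running 1/72)
⟨..|..⟩ = √(6480/7)·(1/72) = +0.422577

+0.422577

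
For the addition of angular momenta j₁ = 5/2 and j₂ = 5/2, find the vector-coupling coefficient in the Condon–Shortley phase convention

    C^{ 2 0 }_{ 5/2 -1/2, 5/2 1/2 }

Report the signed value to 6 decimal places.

+0.436436  (= +√(4/21))

√[5·3!2!2!/8! · 2!3!3!2!2!2!] = √(12/7)
  +(−1)^1/∏(1,2,2,2,0,0)! = -1/8  (running -1/8)
  +(−1)^2/∏(2,1,1,1,1,1)! = 1/2  (running 3/8)
  +(−1)^3/∏(3,0,0,0,2,2)! = -1/24  (running 1/3)
⟨..|..⟩ = √(12/7)·(1/3) = +0.436436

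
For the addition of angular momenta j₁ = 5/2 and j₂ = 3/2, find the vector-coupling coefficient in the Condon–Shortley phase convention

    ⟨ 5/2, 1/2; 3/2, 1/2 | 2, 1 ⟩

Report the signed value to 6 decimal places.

j₁+j₂−J=2  J+j₁−j₂=3  J−j₁+j₂=1  j₁+j₂+J+1=7
(j₁±m₁, j₂±m₂, J±M) = (3,2,2,1,3,1)
P² = 12/7
sum k=1..2:
  [1] −1/2 = -1/2
  [2] +1/12 = 1/12
S = -5/12
C² = P²·S² = 25/84 ; C = -0.545545

-0.545545  (= −√(25/84))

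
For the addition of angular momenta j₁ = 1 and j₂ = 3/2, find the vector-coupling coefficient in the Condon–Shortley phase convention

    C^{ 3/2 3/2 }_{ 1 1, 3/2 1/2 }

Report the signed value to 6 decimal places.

triangle: 1!·1!·2!/5! = 2/120
(j±m)!: 2!·0!·2!·1!·3!·0! = 24
prefactor² = (2J+1)·Δ·N² = 8/5
  k=0: +1/(0!·1!·0!·2!·1!·0!) = 1/2
Σ = 1/2  ⇒  CG² = 8/5·1/2² = 2/5
CG = +√(2/5) = +0.632456

+0.632456  (= +√(2/5))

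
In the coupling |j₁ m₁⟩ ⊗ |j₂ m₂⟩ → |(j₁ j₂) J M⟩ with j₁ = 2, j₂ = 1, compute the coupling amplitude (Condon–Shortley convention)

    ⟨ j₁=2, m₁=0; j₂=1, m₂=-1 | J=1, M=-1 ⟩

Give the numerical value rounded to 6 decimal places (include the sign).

j₁+j₂−J=2  J+j₁−j₂=2  J−j₁+j₂=0  j₁+j₂+J+1=5
(j₁±m₁, j₂±m₂, J±M) = (2,2,0,2,0,2)
P² = 8/5
sum k=0..0:
  [0] +1/4 = 1/4
S = 1/4
C² = P²·S² = 1/10 ; C = +0.316228

+0.316228  (= +√(1/10))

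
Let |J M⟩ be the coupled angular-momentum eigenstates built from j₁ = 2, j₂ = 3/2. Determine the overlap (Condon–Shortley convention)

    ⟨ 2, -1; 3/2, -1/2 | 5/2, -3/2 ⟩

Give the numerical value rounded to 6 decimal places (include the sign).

−√(1/35) ≈ -0.169031

j₁+j₂−J=1  J+j₁−j₂=3  J−j₁+j₂=2  j₁+j₂+J+1=7
(j₁±m₁, j₂±m₂, J±M) = (1,3,1,2,1,4)
P² = 144/35
sum k=0..1:
  [0] +1/6 = 1/6
  [1] −1/4 = -1/4
S = -1/12
C² = P²·S² = 1/35 ; C = -0.169031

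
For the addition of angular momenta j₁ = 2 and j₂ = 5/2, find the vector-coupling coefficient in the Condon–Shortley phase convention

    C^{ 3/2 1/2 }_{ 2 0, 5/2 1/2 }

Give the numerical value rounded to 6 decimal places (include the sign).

triangle: 3!×1!×2!/7! = 12/5040
(j±m)!: 2!×2!×3!×2!×2!×1! = 96
prefactor² = (2J+1)×Δ×N² = 32/35
  k=1: −1/(1!×2!×1!×2!×0!×0!) = -1/4
  k=2: +1/(2!×1!×0!×1!×1!×1!) = 1/2
Σ = 1/4  ⇒  CG² = 32/35×1/4² = 2/35
CG = +√(2/35) = +0.239046

+0.239046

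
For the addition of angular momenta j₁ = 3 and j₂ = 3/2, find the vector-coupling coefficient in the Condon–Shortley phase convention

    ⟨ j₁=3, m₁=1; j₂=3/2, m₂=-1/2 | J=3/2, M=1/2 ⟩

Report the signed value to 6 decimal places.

−√(12/35) ≈ -0.585540

triangle: 3!·3!·0!/7! = 36/5040
(j±m)!: 4!·2!·1!·2!·2!·1! = 192
prefactor² = (2J+1)·Δ·N² = 192/35
  k=1: −1/(1!·2!·1!·0!·2!·0!) = -1/4
Σ = -1/4  ⇒  CG² = 192/35·(-1/4)² = 12/35
CG = −√(12/35) = -0.585540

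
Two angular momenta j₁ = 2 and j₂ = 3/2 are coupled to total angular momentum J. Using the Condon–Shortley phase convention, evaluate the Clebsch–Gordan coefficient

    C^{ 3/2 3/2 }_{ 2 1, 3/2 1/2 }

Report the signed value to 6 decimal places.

−√(2/5) ≈ -0.632456

√[4·2!2!1!/6! · 3!1!2!1!3!0!] = √(8/5)
  +(−1)^1/∏(1,1,0,1,2,0)! = -1/2  (running -1/2)
⟨..|..⟩ = √(8/5)·(-1/2) = -0.632456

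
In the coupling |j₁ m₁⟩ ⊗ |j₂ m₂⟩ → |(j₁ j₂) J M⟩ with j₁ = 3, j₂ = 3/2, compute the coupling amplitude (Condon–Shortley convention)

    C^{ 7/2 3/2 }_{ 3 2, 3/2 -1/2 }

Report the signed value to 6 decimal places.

triangle: 1!*5!*2!/9! = 240/362880
(j±m)!: 5!*1!*1!*2!*5!*2! = 57600
prefactor² = (2J+1)*Δ*N² = 6400/21
  k=0: +1/(0!*1!*1!*1!*4!*1!) = 1/24
  k=1: −1/(1!*0!*0!*0!*5!*2!) = -1/240
Σ = 3/80  ⇒  CG² = 6400/21*3/80² = 3/7
CG = +√(3/7) = +0.654654

+√(3/7) = +0.654654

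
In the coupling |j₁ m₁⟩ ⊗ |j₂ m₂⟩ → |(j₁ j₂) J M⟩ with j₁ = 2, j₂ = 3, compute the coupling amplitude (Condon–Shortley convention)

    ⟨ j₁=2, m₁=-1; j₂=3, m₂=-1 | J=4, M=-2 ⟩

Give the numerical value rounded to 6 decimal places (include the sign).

−√(1/28) ≈ -0.188982

√[9·1!3!5!/10! · 1!3!2!4!2!6!] = √(5184/7)
  +(−1)^0/∏(0,1,3,2,0,3)! = 1/72  (running 1/72)
  +(−1)^1/∏(1,0,2,1,1,4)! = -1/48  (running -1/144)
⟨..|..⟩ = √(5184/7)·(-1/144) = -0.188982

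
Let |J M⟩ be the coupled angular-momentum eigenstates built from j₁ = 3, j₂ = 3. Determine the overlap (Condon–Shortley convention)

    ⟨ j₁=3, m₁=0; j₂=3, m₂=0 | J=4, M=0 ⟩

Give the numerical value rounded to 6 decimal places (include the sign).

-0.483494  (= −√(18/77))

j₁+j₂−J=2  J+j₁−j₂=4  J−j₁+j₂=4  j₁+j₂+J+1=11
(j₁±m₁, j₂±m₂, J±M) = (3,3,3,3,4,4)
P² = 373248/1925
sum k=0..2:
  [0] +1/72 = 1/72
  [1] −1/16 = -1/16
  [2] +1/72 = 1/72
S = -5/144
C² = P²·S² = 18/77 ; C = -0.483494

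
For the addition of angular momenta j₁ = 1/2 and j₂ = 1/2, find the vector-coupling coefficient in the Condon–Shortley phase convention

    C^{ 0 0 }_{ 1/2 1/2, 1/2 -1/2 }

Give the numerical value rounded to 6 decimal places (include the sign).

j₁+j₂−J=1  J+j₁−j₂=0  J−j₁+j₂=0  j₁+j₂+J+1=2
(j₁±m₁, j₂±m₂, J±M) = (1,0,0,1,0,0)
P² = 1/2
sum k=0..0:
  [0] +1/1 = 1
S = 1
C² = P²·S² = 1/2 ; C = +0.707107

+0.707107  (= +√(1/2))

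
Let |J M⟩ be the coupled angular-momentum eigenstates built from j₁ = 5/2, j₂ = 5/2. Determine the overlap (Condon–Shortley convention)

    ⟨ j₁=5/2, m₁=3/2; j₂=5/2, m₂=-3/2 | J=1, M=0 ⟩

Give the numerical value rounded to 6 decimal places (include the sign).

-0.358569

triangle: 4!·1!·1!/7! = 24/5040
(j±m)!: 4!·1!·1!·4!·1!·1! = 576
prefactor² = (2J+1)·Δ·N² = 288/35
  k=0: +1/(0!·4!·1!·1!·0!·0!) = 1/24
  k=1: −1/(1!·3!·0!·0!·1!·1!) = -1/6
Σ = -1/8  ⇒  CG² = 288/35·(-1/8)² = 9/70
CG = −√(9/70) = -0.358569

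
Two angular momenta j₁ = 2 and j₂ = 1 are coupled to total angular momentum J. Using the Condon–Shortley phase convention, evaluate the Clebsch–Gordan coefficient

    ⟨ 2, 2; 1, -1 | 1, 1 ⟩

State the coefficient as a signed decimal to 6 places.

+0.774597

j₁+j₂−J=2  J+j₁−j₂=2  J−j₁+j₂=0  j₁+j₂+J+1=5
(j₁±m₁, j₂±m₂, J±M) = (4,0,0,2,2,0)
P² = 48/5
sum k=0..0:
  [0] +1/4 = 1/4
S = 1/4
C² = P²·S² = 3/5 ; C = +0.774597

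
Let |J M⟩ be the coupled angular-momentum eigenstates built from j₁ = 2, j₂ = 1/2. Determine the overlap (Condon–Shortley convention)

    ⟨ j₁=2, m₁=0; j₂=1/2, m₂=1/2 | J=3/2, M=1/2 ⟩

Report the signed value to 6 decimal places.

triangle: 1!*3!*0!/5! = 6/120
(j±m)!: 2!*2!*1!*0!*2!*1! = 8
prefactor² = (2J+1)*Δ*N² = 8/5
  k=1: −1/(1!*0!*1!*0!*2!*0!) = -1/2
Σ = -1/2  ⇒  CG² = 8/5*(-1/2)² = 2/5
CG = −√(2/5) = -0.632456

-0.632456  (= −√(2/5))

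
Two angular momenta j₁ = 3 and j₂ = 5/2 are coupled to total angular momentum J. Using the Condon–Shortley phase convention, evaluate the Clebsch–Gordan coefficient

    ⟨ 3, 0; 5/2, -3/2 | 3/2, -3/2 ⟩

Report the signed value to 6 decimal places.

j₁+j₂−J=4  J+j₁−j₂=2  J−j₁+j₂=1  j₁+j₂+J+1=8
(j₁±m₁, j₂±m₂, J±M) = (3,3,1,4,0,3)
P² = 864/35
sum k=1..1:
  [1] −1/12 = -1/12
S = -1/12
C² = P²·S² = 6/35 ; C = -0.414039

−√(6/35) = -0.414039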